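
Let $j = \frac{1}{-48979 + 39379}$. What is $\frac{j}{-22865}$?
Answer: $\frac{1}{219504000} \approx 4.5557 \cdot 10^{-9}$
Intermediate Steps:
$j = - \frac{1}{9600}$ ($j = \frac{1}{-9600} = - \frac{1}{9600} \approx -0.00010417$)
$\frac{j}{-22865} = - \frac{1}{9600 \left(-22865\right)} = \left(- \frac{1}{9600}\right) \left(- \frac{1}{22865}\right) = \frac{1}{219504000}$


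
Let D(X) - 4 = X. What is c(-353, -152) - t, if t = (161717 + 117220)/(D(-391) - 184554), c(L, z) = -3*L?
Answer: 21792384/20549 ≈ 1060.5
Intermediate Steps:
D(X) = 4 + X
t = -30993/20549 (t = (161717 + 117220)/((4 - 391) - 184554) = 278937/(-387 - 184554) = 278937/(-184941) = 278937*(-1/184941) = -30993/20549 ≈ -1.5082)
c(-353, -152) - t = -3*(-353) - 1*(-30993/20549) = 1059 + 30993/20549 = 21792384/20549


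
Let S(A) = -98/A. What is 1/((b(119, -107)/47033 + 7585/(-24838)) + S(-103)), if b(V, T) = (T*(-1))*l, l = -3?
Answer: 120325182362/76918168883 ≈ 1.5643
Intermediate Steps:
b(V, T) = 3*T (b(V, T) = (T*(-1))*(-3) = -T*(-3) = 3*T)
1/((b(119, -107)/47033 + 7585/(-24838)) + S(-103)) = 1/(((3*(-107))/47033 + 7585/(-24838)) - 98/(-103)) = 1/((-321*1/47033 + 7585*(-1/24838)) - 98*(-1/103)) = 1/((-321/47033 - 7585/24838) + 98/103) = 1/(-364718303/1168205654 + 98/103) = 1/(76918168883/120325182362) = 120325182362/76918168883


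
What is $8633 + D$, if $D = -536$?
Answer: $8097$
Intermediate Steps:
$8633 + D = 8633 - 536 = 8097$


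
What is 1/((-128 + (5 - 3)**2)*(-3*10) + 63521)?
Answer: 1/67241 ≈ 1.4872e-5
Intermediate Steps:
1/((-128 + (5 - 3)**2)*(-3*10) + 63521) = 1/((-128 + 2**2)*(-30) + 63521) = 1/((-128 + 4)*(-30) + 63521) = 1/(-124*(-30) + 63521) = 1/(3720 + 63521) = 1/67241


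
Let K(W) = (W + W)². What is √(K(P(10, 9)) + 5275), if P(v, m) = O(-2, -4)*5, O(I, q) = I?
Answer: 5*√227 ≈ 75.333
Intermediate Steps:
P(v, m) = -10 (P(v, m) = -2*5 = -10)
K(W) = 4*W² (K(W) = (2*W)² = 4*W²)
√(K(P(10, 9)) + 5275) = √(4*(-10)² + 5275) = √(4*100 + 5275) = √(400 + 5275) = √5675 = 5*√227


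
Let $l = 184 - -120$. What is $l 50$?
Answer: $15200$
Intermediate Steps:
$l = 304$ ($l = 184 + 120 = 304$)
$l 50 = 304 \cdot 50 = 15200$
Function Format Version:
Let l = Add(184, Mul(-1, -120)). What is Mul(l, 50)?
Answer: 15200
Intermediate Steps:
l = 304 (l = Add(184, 120) = 304)
Mul(l, 50) = Mul(304, 50) = 15200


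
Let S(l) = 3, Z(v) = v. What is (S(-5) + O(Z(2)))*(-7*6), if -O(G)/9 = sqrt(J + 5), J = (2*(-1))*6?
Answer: -126 + 378*I*sqrt(7) ≈ -126.0 + 1000.1*I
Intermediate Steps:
J = -12 (J = -2*6 = -12)
O(G) = -9*I*sqrt(7) (O(G) = -9*sqrt(-12 + 5) = -9*I*sqrt(7))
(S(-5) + O(Z(2)))*(-7*6) = (3 - 9*I*sqrt(7))*(-7*6) = (3 - 9*I*sqrt(7))*(-42) = -126 + 378*I*sqrt(7)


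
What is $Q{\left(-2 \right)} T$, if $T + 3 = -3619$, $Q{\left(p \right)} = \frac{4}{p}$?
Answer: $7244$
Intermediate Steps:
$T = -3622$ ($T = -3 - 3619 = -3622$)
$Q{\left(-2 \right)} T = \frac{4}{-2} \left(-3622\right) = 4 \left(- \frac{1}{2}\right) \left(-3622\right) = \left(-2\right) \left(-3622\right) = 7244$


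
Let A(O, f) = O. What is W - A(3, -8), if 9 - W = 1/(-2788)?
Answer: 16729/2788 ≈ 6.0004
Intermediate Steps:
W = 25093/2788 (W = 9 - 1/(-2788) = 9 - 1*(-1/2788) = 9 + 1/2788 = 25093/2788 ≈ 9.0004)
W - A(3, -8) = 25093/2788 - 1*3 = 25093/2788 - 3 = 16729/2788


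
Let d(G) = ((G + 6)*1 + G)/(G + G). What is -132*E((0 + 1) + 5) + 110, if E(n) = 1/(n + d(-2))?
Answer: 86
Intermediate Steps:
d(G) = (6 + 2*G)/(2*G) (d(G) = ((6 + G)*1 + G)/((2*G)) = ((6 + G) + G)*(1/(2*G)) = (6 + 2*G)*(1/(2*G)) = (6 + 2*G)/(2*G))
E(n) = 1/(-½ + n) (E(n) = 1/(n + (3 - 2)/(-2)) = 1/(n - ½*1) = 1/(n - ½) = 1/(-½ + n))
-132*E((0 + 1) + 5) + 110 = -264/(-1 + 2*((0 + 1) + 5)) + 110 = -264/(-1 + 2*(1 + 5)) + 110 = -264/(-1 + 2*6) + 110 = -264/(-1 + 12) + 110 = -264/11 + 110 = -132*2/11 + 110 = -24 + 110 = 86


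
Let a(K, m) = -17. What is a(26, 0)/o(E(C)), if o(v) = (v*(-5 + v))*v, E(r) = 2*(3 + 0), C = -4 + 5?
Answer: -17/36 ≈ -0.47222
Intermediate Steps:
C = 1
E(r) = 6 (E(r) = 2*3 = 6)
o(v) = v**2*(-5 + v)
a(26, 0)/o(E(C)) = -17*1/(36*(-5 + 6)) = -17/(36*1) = -17/36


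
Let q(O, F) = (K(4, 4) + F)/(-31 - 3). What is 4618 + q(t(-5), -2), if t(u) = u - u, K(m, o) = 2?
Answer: 4618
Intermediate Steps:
t(u) = 0
q(O, F) = -1/17 - F/34 (q(O, F) = (2 + F)/(-31 - 3) = (2 + F)/(-34) = (2 + F)*(-1/34) = -1/17 - F/34)
4618 + q(t(-5), -2) = 4618 + (-1/17 - 1/34*(-2)) = 4618 + (-1/17 + 1/17) = 4618 + 0 = 4618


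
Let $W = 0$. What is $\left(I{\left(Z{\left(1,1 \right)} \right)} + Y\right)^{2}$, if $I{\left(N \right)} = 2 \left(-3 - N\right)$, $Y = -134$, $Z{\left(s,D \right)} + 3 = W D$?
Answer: $17956$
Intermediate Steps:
$Z{\left(s,D \right)} = -3$ ($Z{\left(s,D \right)} = -3 + 0 D = -3 + 0 = -3$)
$I{\left(N \right)} = -6 - 2 N$
$\left(I{\left(Z{\left(1,1 \right)} \right)} + Y\right)^{2} = \left(\left(-6 - -6\right) - 134\right)^{2} = \left(\left(-6 + 6\right) - 134\right)^{2} = \left(0 - 134\right)^{2} = \left(-134\right)^{2} = 17956$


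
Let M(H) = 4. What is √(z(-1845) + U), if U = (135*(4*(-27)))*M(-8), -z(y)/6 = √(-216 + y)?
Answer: 3*√(-6480 - 2*I*√229) ≈ 0.56396 - 241.5*I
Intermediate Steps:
z(y) = -6*√(-216 + y)
U = -58320 (U = (135*(4*(-27)))*4 = (135*(-108))*4 = -14580*4 = -58320)
√(z(-1845) + U) = √(-6*√(-216 - 1845) - 58320) = √(-18*I*√229 - 58320) = √(-58320 - 18*I*√229)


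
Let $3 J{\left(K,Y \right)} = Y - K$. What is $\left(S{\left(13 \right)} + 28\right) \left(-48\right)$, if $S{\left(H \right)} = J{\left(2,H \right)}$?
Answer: $-1520$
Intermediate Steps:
$J{\left(K,Y \right)} = - \frac{K}{3} + \frac{Y}{3}$ ($J{\left(K,Y \right)} = \frac{Y - K}{3} = - \frac{K}{3} + \frac{Y}{3}$)
$S{\left(H \right)} = - \frac{2}{3} + \frac{H}{3}$ ($S{\left(H \right)} = \left(- \frac{1}{3}\right) 2 + \frac{H}{3} = - \frac{2}{3} + \frac{H}{3}$)
$\left(S{\left(13 \right)} + 28\right) \left(-48\right) = \left(\left(- \frac{2}{3} + \frac{1}{3} \cdot 13\right) + 28\right) \left(-48\right) = \left(\left(- \frac{2}{3} + \frac{13}{3}\right) + 28\right) \left(-48\right) = \left(\frac{11}{3} + 28\right) \left(-48\right) = \frac{95}{3} \left(-48\right) = -1520$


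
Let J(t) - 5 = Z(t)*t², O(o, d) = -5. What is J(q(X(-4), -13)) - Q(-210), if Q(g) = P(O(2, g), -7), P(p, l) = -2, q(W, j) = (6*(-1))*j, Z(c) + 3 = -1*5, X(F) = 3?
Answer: -48665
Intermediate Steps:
Z(c) = -8 (Z(c) = -3 - 1*5 = -3 - 5 = -8)
q(W, j) = -6*j
J(t) = 5 - 8*t²
Q(g) = -2
J(q(X(-4), -13)) - Q(-210) = (5 - 8*(-6*(-13))²) - 1*(-2) = (5 - 8*78²) + 2 = (5 - 8*6084) + 2 = (5 - 48672) + 2 = -48667 + 2 = -48665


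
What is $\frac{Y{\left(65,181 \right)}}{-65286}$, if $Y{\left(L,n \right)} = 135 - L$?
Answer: $- \frac{35}{32643} \approx -0.0010722$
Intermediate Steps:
$\frac{Y{\left(65,181 \right)}}{-65286} = \frac{135 - 65}{-65286} = \left(135 - 65\right) \left(- \frac{1}{65286}\right) = 70 \left(- \frac{1}{65286}\right) = - \frac{35}{32643}$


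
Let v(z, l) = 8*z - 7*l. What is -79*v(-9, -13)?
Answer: -1501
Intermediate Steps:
v(z, l) = -7*l + 8*z
-79*v(-9, -13) = -79*(-7*(-13) + 8*(-9)) = -79*(91 - 72) = -79*19 = -1501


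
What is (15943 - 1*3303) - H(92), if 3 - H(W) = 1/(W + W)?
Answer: 2325209/184 ≈ 12637.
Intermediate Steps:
H(W) = 3 - 1/(2*W) (H(W) = 3 - 1/(W + W) = 3 - 1/(2*W))
(15943 - 1*3303) - H(92) = (15943 - 1*3303) - (3 - 1/2/92) = (15943 - 3303) - (3 - 1/2*1/92) = 12640 - (3 - 1/184) = 12640 - 1*551/184 = 12640 - 551/184 = 2325209/184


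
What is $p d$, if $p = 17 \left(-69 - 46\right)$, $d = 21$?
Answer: $-41055$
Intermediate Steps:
$p = -1955$ ($p = 17 \left(-115\right) = -1955$)
$p d = \left(-1955\right) 21 = -41055$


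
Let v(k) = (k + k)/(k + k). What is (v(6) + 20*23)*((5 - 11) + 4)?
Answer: -922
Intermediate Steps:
v(k) = 1 (v(k) = (2*k)/((2*k)) = (2*k)*(1/(2*k)) = 1)
(v(6) + 20*23)*((5 - 11) + 4) = (1 + 20*23)*((5 - 11) + 4) = (1 + 460)*(-6 + 4) = 461*(-2) = -922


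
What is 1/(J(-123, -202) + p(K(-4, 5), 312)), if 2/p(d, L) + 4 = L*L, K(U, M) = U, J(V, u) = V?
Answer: -48670/5986409 ≈ -0.0081301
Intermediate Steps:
p(d, L) = 2/(-4 + L**2) (p(d, L) = 2/(-4 + L*L) = 2/(-4 + L**2))
1/(J(-123, -202) + p(K(-4, 5), 312)) = 1/(-123 + 2/(-4 + 312**2)) = 1/(-123 + 2/(-4 + 97344)) = 1/(-123 + 2/97340) = 1/(-123 + 2*(1/97340)) = 1/(-123 + 1/48670) = 1/(-5986409/48670) = -48670/5986409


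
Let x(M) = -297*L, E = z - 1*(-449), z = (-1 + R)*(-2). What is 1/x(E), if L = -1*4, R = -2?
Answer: 1/1188 ≈ 0.00084175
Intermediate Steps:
L = -4
z = 6 (z = (-1 - 2)*(-2) = -3*(-2) = 6)
E = 455 (E = 6 - 1*(-449) = 6 + 449 = 455)
x(M) = 1188 (x(M) = -297*(-4) = 1188)
1/x(E) = 1/1188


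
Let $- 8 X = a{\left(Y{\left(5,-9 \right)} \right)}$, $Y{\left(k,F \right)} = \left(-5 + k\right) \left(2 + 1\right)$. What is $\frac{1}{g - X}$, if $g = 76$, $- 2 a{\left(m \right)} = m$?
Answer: $\frac{1}{76} \approx 0.013158$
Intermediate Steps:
$Y{\left(k,F \right)} = -15 + 3 k$ ($Y{\left(k,F \right)} = \left(-5 + k\right) 3 = -15 + 3 k$)
$a{\left(m \right)} = - \frac{m}{2}$
$X = 0$ ($X = - \frac{\left(- \frac{1}{2}\right) \left(-15 + 3 \cdot 5\right)}{8} = - \frac{\left(- \frac{1}{2}\right) \left(-15 + 15\right)}{8} = - \frac{\left(- \frac{1}{2}\right) 0}{8} = \left(- \frac{1}{8}\right) 0 = 0$)
$\frac{1}{g - X} = \frac{1}{76 - 0} = \frac{1}{76 + 0} = \frac{1}{76}$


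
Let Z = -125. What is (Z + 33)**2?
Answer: 8464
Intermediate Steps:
(Z + 33)**2 = (-125 + 33)**2 = (-92)**2 = 8464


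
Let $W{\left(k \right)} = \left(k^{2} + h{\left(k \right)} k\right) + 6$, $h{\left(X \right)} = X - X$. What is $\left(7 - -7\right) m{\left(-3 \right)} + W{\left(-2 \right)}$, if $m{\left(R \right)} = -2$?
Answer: $-18$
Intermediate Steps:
$h{\left(X \right)} = 0$
$W{\left(k \right)} = 6 + k^{2}$ ($W{\left(k \right)} = \left(k^{2} + 0 k\right) + 6 = \left(k^{2} + 0\right) + 6 = k^{2} + 6 = 6 + k^{2}$)
$\left(7 - -7\right) m{\left(-3 \right)} + W{\left(-2 \right)} = \left(7 - -7\right) \left(-2\right) + \left(6 + \left(-2\right)^{2}\right) = \left(7 + 7\right) \left(-2\right) + \left(6 + 4\right) = 14 \left(-2\right) + 10 = -28 + 10 = -18$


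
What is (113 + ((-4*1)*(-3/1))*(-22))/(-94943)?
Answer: 151/94943 ≈ 0.0015904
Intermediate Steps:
(113 + ((-4*1)*(-3/1))*(-22))/(-94943) = (113 - (-12)*(-22))*(-1/94943) = (113 - 4*(-3)*(-22))*(-1/94943) = (113 + 12*(-22))*(-1/94943) = (113 - 264)*(-1/94943) = -151*(-1/94943) = 151/94943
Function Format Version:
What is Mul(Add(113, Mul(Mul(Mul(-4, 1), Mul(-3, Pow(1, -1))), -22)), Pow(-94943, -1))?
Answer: Rational(151, 94943) ≈ 0.0015904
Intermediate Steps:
Mul(Add(113, Mul(Mul(Mul(-4, 1), Mul(-3, Pow(1, -1))), -22)), Pow(-94943, -1)) = Mul(Add(113, Mul(Mul(-4, Mul(-3, 1)), -22)), Rational(-1, 94943)) = Mul(Add(113, Mul(Mul(-4, -3), -22)), Rational(-1, 94943)) = Mul(Add(113, Mul(12, -22)), Rational(-1, 94943)) = Mul(Add(113, -264), Rational(-1, 94943)) = Mul(-151, Rational(-1, 94943)) = Rational(151, 94943)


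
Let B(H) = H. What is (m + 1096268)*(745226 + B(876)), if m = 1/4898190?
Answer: 2003182756362233971/2449095 ≈ 8.1793e+11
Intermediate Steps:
m = 1/4898190 ≈ 2.0416e-7
(m + 1096268)*(745226 + B(876)) = (1/4898190 + 1096268)*(745226 + 876) = (5369728954921/4898190)*746102 = 2003182756362233971/2449095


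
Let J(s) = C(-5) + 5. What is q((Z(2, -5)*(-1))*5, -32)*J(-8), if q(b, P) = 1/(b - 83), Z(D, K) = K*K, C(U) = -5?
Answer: 0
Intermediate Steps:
J(s) = 0 (J(s) = -5 + 5 = 0)
Z(D, K) = K²
q(b, P) = 1/(-83 + b)
q((Z(2, -5)*(-1))*5, -32)*J(-8) = 0/(-83 + ((-5)²*(-1))*5) = 0/(-83 + (25*(-1))*5) = 0/(-83 - 25*5) = 0/(-83 - 125) = 0/(-208) = -1/208*0 = 0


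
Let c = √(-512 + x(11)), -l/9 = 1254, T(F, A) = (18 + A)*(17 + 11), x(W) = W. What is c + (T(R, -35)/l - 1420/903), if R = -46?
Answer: -2599382/1698543 + I*√501 ≈ -1.5304 + 22.383*I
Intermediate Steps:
T(F, A) = 504 + 28*A (T(F, A) = (18 + A)*28 = 504 + 28*A)
l = -11286 (l = -9*1254 = -11286)
c = I*√501 (c = √(-512 + 11) = √(-501) = I*√501 ≈ 22.383*I)
c + (T(R, -35)/l - 1420/903) = I*√501 + ((504 + 28*(-35))/(-11286) - 1420/903) = I*√501 + ((504 - 980)*(-1/11286) - 1420*1/903) = I*√501 + (-476*(-1/11286) - 1420/903) = I*√501 + (238/5643 - 1420/903) = I*√501 - 2599382/1698543 = -2599382/1698543 + I*√501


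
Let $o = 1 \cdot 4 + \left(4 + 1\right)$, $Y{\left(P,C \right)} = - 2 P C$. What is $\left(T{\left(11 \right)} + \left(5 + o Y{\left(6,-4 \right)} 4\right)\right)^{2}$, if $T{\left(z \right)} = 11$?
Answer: $3041536$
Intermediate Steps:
$Y{\left(P,C \right)} = - 2 C P$
$o = 9$ ($o = 4 + 5 = 9$)
$\left(T{\left(11 \right)} + \left(5 + o Y{\left(6,-4 \right)} 4\right)\right)^{2} = \left(11 + \left(5 + 9 \left(-2\right) \left(-4\right) 6 \cdot 4\right)\right)^{2} = \left(11 + \left(5 + 9 \cdot 48 \cdot 4\right)\right)^{2} = \left(11 + \left(5 + 9 \cdot 192\right)\right)^{2} = \left(11 + \left(5 + 1728\right)\right)^{2} = \left(11 + 1733\right)^{2} = 1744^{2} = 3041536$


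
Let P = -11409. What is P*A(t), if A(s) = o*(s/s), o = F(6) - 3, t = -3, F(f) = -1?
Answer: 45636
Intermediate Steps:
o = -4 (o = -1 - 3 = -4)
A(s) = -4 (A(s) = -4*s/s = -4*1 = -4)
P*A(t) = -11409*(-4) = 45636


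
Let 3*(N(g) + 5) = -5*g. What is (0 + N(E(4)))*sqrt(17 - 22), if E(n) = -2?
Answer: -5*I*sqrt(5)/3 ≈ -3.7268*I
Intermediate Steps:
N(g) = -5 - 5*g/3 (N(g) = -5 + (-5*g)/3 = -5 - 5*g/3)
(0 + N(E(4)))*sqrt(17 - 22) = (0 + (-5 - 5/3*(-2)))*sqrt(17 - 22) = (0 + (-5 + 10/3))*sqrt(-5) = (0 - 5/3)*(I*sqrt(5)) = -5*I*sqrt(5)/3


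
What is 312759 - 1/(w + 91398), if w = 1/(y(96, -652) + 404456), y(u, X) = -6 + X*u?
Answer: 9772197954329257/31245137485 ≈ 3.1276e+5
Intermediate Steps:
w = 1/341858 (w = 1/((-6 - 652*96) + 404456) = 1/((-6 - 62592) + 404456) = 1/(-62598 + 404456) = 1/341858 ≈ 2.9252e-6)
312759 - 1/(w + 91398) = 312759 - 1/(1/341858 + 91398) = 312759 - 1/31245137485/341858 = 312759 - 1*341858/31245137485 = 312759 - 341858/31245137485 = 9772197954329257/31245137485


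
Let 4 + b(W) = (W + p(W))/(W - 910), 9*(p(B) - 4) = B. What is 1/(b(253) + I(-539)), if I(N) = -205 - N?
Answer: 5913/1948724 ≈ 0.0030343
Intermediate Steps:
p(B) = 4 + B/9
b(W) = -4 + (4 + 10*W/9)/(-910 + W) (b(W) = -4 + (W + (4 + W/9))/(W - 910) = -4 + (4 + 10*W/9)/(-910 + W))
1/(b(253) + I(-539)) = 1/(2*(16398 - 13*253)/(9*(-910 + 253)) + (-205 - 1*(-539))) = 1/((2/9)*(16398 - 3289)/(-657) + (-205 + 539)) = 1/((2/9)*(-1/657)*13109 + 334) = 1/(-26218/5913 + 334) = 1/(1948724/5913) = 5913/1948724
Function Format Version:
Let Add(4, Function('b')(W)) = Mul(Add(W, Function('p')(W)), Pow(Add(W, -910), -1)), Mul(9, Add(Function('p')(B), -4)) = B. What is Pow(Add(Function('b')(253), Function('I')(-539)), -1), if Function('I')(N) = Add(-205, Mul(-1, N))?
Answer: Rational(5913, 1948724) ≈ 0.0030343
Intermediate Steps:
Function('p')(B) = Add(4, Mul(Rational(1, 9), B))
Function('b')(W) = Add(-4, Mul(Pow(Add(-910, W), -1), Add(4, Mul(Rational(10, 9), W)))) (Function('b')(W) = Add(-4, Mul(Add(W, Add(4, Mul(Rational(1, 9), W))), Pow(Add(W, -910), -1))) = Add(-4, Mul(Add(4, Mul(Rational(10, 9), W)), Pow(Add(-910, W), -1))) = Add(-4, Mul(Pow(Add(-910, W), -1), Add(4, Mul(Rational(10, 9), W)))))
Pow(Add(Function('b')(253), Function('I')(-539)), -1) = Pow(Add(Mul(Rational(2, 9), Pow(Add(-910, 253), -1), Add(16398, Mul(-13, 253))), Add(-205, Mul(-1, -539))), -1) = Pow(Add(Mul(Rational(2, 9), Pow(-657, -1), Add(16398, -3289)), Add(-205, 539)), -1) = Pow(Add(Mul(Rational(2, 9), Rational(-1, 657), 13109), 334), -1) = Pow(Add(Rational(-26218, 5913), 334), -1) = Pow(Rational(1948724, 5913), -1) = Rational(5913, 1948724)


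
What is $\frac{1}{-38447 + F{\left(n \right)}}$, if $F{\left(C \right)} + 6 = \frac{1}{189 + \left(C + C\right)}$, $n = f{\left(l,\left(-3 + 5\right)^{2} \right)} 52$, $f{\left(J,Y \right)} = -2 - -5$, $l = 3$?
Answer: $- \frac{501}{19264952} \approx -2.6006 \cdot 10^{-5}$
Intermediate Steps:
$f{\left(J,Y \right)} = 3$ ($f{\left(J,Y \right)} = -2 + 5 = 3$)
$n = 156$ ($n = 3 \cdot 52 = 156$)
$F{\left(C \right)} = -6 + \frac{1}{189 + 2 C}$ ($F{\left(C \right)} = -6 + \frac{1}{189 + \left(C + C\right)} = -6 + \frac{1}{189 + 2 C}$)
$\frac{1}{-38447 + F{\left(n \right)}} = \frac{1}{-38447 + \frac{-1133 - 1872}{189 + 2 \cdot 156}} = \frac{1}{-38447 + \frac{-1133 - 1872}{189 + 312}} = \frac{1}{-38447 + \frac{1}{501} \left(-3005\right)} = \frac{1}{-38447 - \frac{3005}{501}} = \frac{1}{- \frac{19264952}{501}} = - \frac{501}{19264952}$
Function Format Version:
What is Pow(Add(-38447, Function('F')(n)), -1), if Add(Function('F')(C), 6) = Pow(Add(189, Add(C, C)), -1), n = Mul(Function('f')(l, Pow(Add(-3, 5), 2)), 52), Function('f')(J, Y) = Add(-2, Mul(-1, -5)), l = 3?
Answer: Rational(-501, 19264952) ≈ -2.6006e-5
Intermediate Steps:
Function('f')(J, Y) = 3 (Function('f')(J, Y) = Add(-2, 5) = 3)
n = 156 (n = Mul(3, 52) = 156)
Function('F')(C) = Add(-6, Pow(Add(189, Mul(2, C)), -1)) (Function('F')(C) = Add(-6, Pow(Add(189, Add(C, C)), -1)) = Add(-6, Pow(Add(189, Mul(2, C)), -1)))
Pow(Add(-38447, Function('F')(n)), -1) = Pow(Add(-38447, Mul(Pow(Add(189, Mul(2, 156)), -1), Add(-1133, Mul(-12, 156)))), -1) = Pow(Add(-38447, Mul(Pow(Add(189, 312), -1), Add(-1133, -1872))), -1) = Pow(Add(-38447, Mul(Pow(501, -1), -3005)), -1) = Pow(Add(-38447, Mul(Rational(1, 501), -3005)), -1) = Pow(Add(-38447, Rational(-3005, 501)), -1) = Pow(Rational(-19264952, 501), -1) = Rational(-501, 19264952)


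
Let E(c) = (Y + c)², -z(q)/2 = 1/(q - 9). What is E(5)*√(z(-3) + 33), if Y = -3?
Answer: 2*√1194/3 ≈ 23.036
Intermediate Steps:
z(q) = -2/(-9 + q) (z(q) = -2/(q - 9) = -2/(-9 + q))
E(c) = (-3 + c)²
E(5)*√(z(-3) + 33) = (-3 + 5)²*√(-2/(-9 - 3) + 33) = 2²*√(-2/(-12) + 33) = 4*√(-2*(-1/12) + 33) = 4*√(⅙ + 33) = 4*√(199/6) = 4*(√1194/6) = 2*√1194/3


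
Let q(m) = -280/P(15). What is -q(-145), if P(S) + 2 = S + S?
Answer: 10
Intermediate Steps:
P(S) = -2 + 2*S (P(S) = -2 + (S + S) = -2 + 2*S)
q(m) = -10 (q(m) = -280/(-2 + 2*15) = -280/(-2 + 30) = -280/28 = -280*1/28 = -10)
-q(-145) = -1*(-10) = 10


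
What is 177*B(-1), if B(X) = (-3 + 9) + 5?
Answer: 1947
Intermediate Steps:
B(X) = 11 (B(X) = 6 + 5 = 11)
177*B(-1) = 177*11 = 1947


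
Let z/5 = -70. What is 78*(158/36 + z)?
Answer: -80873/3 ≈ -26958.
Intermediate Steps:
z = -350 (z = 5*(-70) = -350)
78*(158/36 + z) = 78*(158/36 - 350) = 78*(158*(1/36) - 350) = 78*(79/18 - 350) = 78*(-6221/18) = -80873/3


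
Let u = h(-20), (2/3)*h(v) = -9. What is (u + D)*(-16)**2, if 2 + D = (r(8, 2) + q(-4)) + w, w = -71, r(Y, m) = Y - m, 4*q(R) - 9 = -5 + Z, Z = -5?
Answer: -20672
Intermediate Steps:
h(v) = -27/2 (h(v) = (3/2)*(-9) = -27/2)
q(R) = -1/4 (q(R) = 9/4 + (-5 - 5)/4 = 9/4 + (1/4)*(-10) = 9/4 - 5/2 = -1/4)
u = -27/2 ≈ -13.500
D = -269/4 (D = -2 + (((8 - 1*2) - 1/4) - 71) = -2 + (((8 - 2) - 1/4) - 71) = -2 + ((6 - 1/4) - 71) = -2 + (23/4 - 71) = -2 - 261/4 = -269/4 ≈ -67.250)
(u + D)*(-16)**2 = (-27/2 - 269/4)*(-16)**2 = -323/4*256 = -20672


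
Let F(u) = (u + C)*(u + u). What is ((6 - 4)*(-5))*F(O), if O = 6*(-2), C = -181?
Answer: -46320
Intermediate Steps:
O = -12
F(u) = 2*u*(-181 + u) (F(u) = (u - 181)*(u + u) = (-181 + u)*(2*u) = 2*u*(-181 + u))
((6 - 4)*(-5))*F(O) = ((6 - 4)*(-5))*(2*(-12)*(-181 - 12)) = (2*(-5))*(2*(-12)*(-193)) = -10*4632 = -46320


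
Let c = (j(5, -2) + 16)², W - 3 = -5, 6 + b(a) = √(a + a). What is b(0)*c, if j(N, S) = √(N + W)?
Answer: -1554 - 192*√3 ≈ -1886.6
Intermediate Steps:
b(a) = -6 + √2*√a (b(a) = -6 + √(a + a) = -6 + √(2*a) = -6 + √2*√a)
W = -2 (W = 3 - 5 = -2)
j(N, S) = √(-2 + N) (j(N, S) = √(N - 2) = √(-2 + N))
c = (16 + √3)² (c = (√(-2 + 5) + 16)² = (√3 + 16)² = (16 + √3)² ≈ 314.43)
b(0)*c = (-6 + √2*√0)*(16 + √3)² = (-6 + √2*0)*(16 + √3)² = (-6 + 0)*(16 + √3)² = -6*(16 + √3)²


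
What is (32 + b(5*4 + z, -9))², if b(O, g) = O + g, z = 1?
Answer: 1936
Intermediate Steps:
(32 + b(5*4 + z, -9))² = (32 + ((5*4 + 1) - 9))² = (32 + ((20 + 1) - 9))² = (32 + (21 - 9))² = (32 + 12)² = 44² = 1936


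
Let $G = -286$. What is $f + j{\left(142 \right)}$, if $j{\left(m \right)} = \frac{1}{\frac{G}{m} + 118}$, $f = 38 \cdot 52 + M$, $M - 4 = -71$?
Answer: $\frac{15720686}{8235} \approx 1909.0$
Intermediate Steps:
$M = -67$ ($M = 4 - 71 = -67$)
$f = 1909$ ($f = 38 \cdot 52 - 67 = 1976 - 67 = 1909$)
$j{\left(m \right)} = \frac{1}{118 - \frac{286}{m}}$ ($j{\left(m \right)} = \frac{1}{- \frac{286}{m} + 118} = \frac{1}{118 - \frac{286}{m}}$)
$f + j{\left(142 \right)} = 1909 + \frac{1}{2} \cdot 142 \frac{1}{-143 + 59 \cdot 142} = 1909 + \frac{1}{2} \cdot 142 \frac{1}{-143 + 8378} = 1909 + \frac{1}{2} \cdot 142 \cdot \frac{1}{8235} = 1909 + \frac{71}{8235} = \frac{15720686}{8235}$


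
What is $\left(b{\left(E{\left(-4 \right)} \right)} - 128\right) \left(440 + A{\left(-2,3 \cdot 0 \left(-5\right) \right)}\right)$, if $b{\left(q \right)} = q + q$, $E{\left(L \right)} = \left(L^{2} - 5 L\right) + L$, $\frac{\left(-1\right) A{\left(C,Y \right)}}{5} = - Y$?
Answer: $-28160$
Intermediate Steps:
$A{\left(C,Y \right)} = 5 Y$ ($A{\left(C,Y \right)} = - 5 \left(- Y\right) = 5 Y$)
$E{\left(L \right)} = L^{2} - 4 L$
$b{\left(q \right)} = 2 q$
$\left(b{\left(E{\left(-4 \right)} \right)} - 128\right) \left(440 + A{\left(-2,3 \cdot 0 \left(-5\right) \right)}\right) = \left(2 \left(- 4 \left(-4 - 4\right)\right) - 128\right) \left(440 + 5 \cdot 3 \cdot 0 \left(-5\right)\right) = \left(2 \left(\left(-4\right) \left(-8\right)\right) - 128\right) \left(440 + 5 \cdot 0 \left(-5\right)\right) = \left(2 \cdot 32 - 128\right) \left(440 + 5 \cdot 0\right) = \left(64 - 128\right) \left(440 + 0\right) = \left(-64\right) 440 = -28160$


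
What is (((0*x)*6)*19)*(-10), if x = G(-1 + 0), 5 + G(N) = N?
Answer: 0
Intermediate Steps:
G(N) = -5 + N
x = -6 (x = -5 + (-1 + 0) = -5 - 1 = -6)
(((0*x)*6)*19)*(-10) = (((0*(-6))*6)*19)*(-10) = ((0*6)*19)*(-10) = (0*19)*(-10) = 0*(-10) = 0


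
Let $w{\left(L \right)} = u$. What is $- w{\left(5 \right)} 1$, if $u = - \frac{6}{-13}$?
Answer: $- \frac{6}{13} \approx -0.46154$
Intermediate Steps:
$u = \frac{6}{13}$ ($u = \left(-6\right) \left(- \frac{1}{13}\right) = \frac{6}{13} \approx 0.46154$)
$w{\left(L \right)} = \frac{6}{13}$
$- w{\left(5 \right)} 1 = \left(-1\right) \frac{6}{13} \cdot 1 = \left(- \frac{6}{13}\right) 1 = - \frac{6}{13}$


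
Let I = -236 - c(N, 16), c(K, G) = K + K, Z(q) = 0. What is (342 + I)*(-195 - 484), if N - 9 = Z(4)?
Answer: -59752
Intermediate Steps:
N = 9 (N = 9 + 0 = 9)
c(K, G) = 2*K
I = -254 (I = -236 - 2*9 = -236 - 1*18 = -236 - 18 = -254)
(342 + I)*(-195 - 484) = (342 - 254)*(-195 - 484) = 88*(-679) = -59752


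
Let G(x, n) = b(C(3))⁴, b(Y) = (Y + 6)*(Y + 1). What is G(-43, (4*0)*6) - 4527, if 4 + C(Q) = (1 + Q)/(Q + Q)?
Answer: -19867151/6561 ≈ -3028.1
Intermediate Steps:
C(Q) = -4 + (1 + Q)/(2*Q) (C(Q) = -4 + (1 + Q)/(Q + Q) = -4 + (1 + Q)/((2*Q)) = -4 + (1 + Q)*(1/(2*Q)) = -4 + (1 + Q)/(2*Q))
b(Y) = (1 + Y)*(6 + Y) (b(Y) = (6 + Y)*(1 + Y) = (1 + Y)*(6 + Y))
G(x, n) = 9834496/6561 (G(x, n) = (6 + ((½)*(1 - 7*3)/3)² + 7*((½)*(1 - 7*3)/3))⁴ = (6 + ((½)*(⅓)*(1 - 21))² + 7*((½)*(⅓)*(1 - 21)))⁴ = (6 + ((½)*(⅓)*(-20))² + 7*((½)*(⅓)*(-20)))⁴ = (6 + (-10/3)² + 7*(-10/3))⁴ = (6 + 100/9 - 70/3)⁴ = (-56/9)⁴ = 9834496/6561)
G(-43, (4*0)*6) - 4527 = 9834496/6561 - 4527 = -19867151/6561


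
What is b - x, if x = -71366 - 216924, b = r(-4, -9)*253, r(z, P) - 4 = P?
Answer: 287025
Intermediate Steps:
r(z, P) = 4 + P
b = -1265 (b = (4 - 9)*253 = -5*253 = -1265)
x = -288290
b - x = -1265 - 1*(-288290) = -1265 + 288290 = 287025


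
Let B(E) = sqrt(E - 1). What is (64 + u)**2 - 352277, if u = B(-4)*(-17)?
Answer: -349626 - 2176*I*sqrt(5) ≈ -3.4963e+5 - 4865.7*I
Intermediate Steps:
B(E) = sqrt(-1 + E)
u = -17*I*sqrt(5) (u = sqrt(-1 - 4)*(-17) = sqrt(-5)*(-17) = (I*sqrt(5))*(-17) = -17*I*sqrt(5) ≈ -38.013*I)
(64 + u)**2 - 352277 = (64 - 17*I*sqrt(5))**2 - 352277 = -352277 + (64 - 17*I*sqrt(5))**2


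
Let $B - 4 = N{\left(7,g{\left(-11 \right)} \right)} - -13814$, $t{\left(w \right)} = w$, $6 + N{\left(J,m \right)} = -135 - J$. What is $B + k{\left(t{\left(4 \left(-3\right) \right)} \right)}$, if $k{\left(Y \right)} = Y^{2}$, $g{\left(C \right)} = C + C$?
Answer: $13814$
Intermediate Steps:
$g{\left(C \right)} = 2 C$
$N{\left(J,m \right)} = -141 - J$ ($N{\left(J,m \right)} = -6 - \left(135 + J\right) = -141 - J$)
$B = 13670$ ($B = 4 - -13666 = 4 + \left(\left(-141 - 7\right) + 13814\right) = 4 + \left(-148 + 13814\right) = 4 + 13666 = 13670$)
$B + k{\left(t{\left(4 \left(-3\right) \right)} \right)} = 13670 + \left(4 \left(-3\right)\right)^{2} = 13670 + \left(-12\right)^{2} = 13670 + 144 = 13814$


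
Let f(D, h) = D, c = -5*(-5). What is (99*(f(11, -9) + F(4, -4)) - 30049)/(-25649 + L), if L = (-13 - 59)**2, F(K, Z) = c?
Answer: 5297/4093 ≈ 1.2942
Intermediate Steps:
c = 25
F(K, Z) = 25
L = 5184 (L = (-72)**2 = 5184)
(99*(f(11, -9) + F(4, -4)) - 30049)/(-25649 + L) = (99*(11 + 25) - 30049)/(-25649 + 5184) = (99*36 - 30049)/(-20465) = (3564 - 30049)*(-1/20465) = -26485*(-1/20465) = 5297/4093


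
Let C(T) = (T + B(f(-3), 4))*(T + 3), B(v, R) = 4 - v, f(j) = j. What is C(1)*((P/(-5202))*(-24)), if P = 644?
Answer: 82432/867 ≈ 95.077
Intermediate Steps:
C(T) = (3 + T)*(7 + T) (C(T) = (T + (4 - 1*(-3)))*(T + 3) = (T + (4 + 3))*(3 + T) = (T + 7)*(3 + T) = (7 + T)*(3 + T) = (3 + T)*(7 + T))
C(1)*((P/(-5202))*(-24)) = (21 + 1² + 10*1)*((644/(-5202))*(-24)) = (21 + 1 + 10)*((644*(-1/5202))*(-24)) = 32*(-322/2601*(-24)) = 32*(2576/867) = 82432/867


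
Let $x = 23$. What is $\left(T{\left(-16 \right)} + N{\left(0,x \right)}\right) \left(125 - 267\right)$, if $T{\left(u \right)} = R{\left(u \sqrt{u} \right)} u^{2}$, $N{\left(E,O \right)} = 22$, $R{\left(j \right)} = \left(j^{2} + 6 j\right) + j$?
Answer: $148894668 + 16285696 i \approx 1.4889 \cdot 10^{8} + 1.6286 \cdot 10^{7} i$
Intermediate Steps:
$R{\left(j \right)} = j^{2} + 7 j$
$T{\left(u \right)} = u^{\frac{7}{2}} \left(7 + u^{\frac{3}{2}}\right)$ ($T{\left(u \right)} = u \sqrt{u} \left(7 + u \sqrt{u}\right) u^{2} = u^{\frac{3}{2}} \left(7 + u^{\frac{3}{2}}\right) u^{2} = u^{\frac{7}{2}} \left(7 + u^{\frac{3}{2}}\right)$)
$\left(T{\left(-16 \right)} + N{\left(0,x \right)}\right) \left(125 - 267\right) = \left(\left(\left(-16\right)^{5} + 7 \left(-16\right)^{\frac{7}{2}}\right) + 22\right) \left(125 - 267\right) = \left(\left(-1048576 + 7 \left(- 16384 i\right)\right) + 22\right) \left(-142\right) = \left(\left(-1048576 - 114688 i\right) + 22\right) \left(-142\right) = \left(-1048554 - 114688 i\right) \left(-142\right) = 148894668 + 16285696 i$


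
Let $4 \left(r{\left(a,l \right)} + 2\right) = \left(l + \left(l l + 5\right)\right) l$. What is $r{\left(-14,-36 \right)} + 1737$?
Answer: $-9650$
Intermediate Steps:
$r{\left(a,l \right)} = -2 + \frac{l \left(5 + l + l^{2}\right)}{4}$ ($r{\left(a,l \right)} = -2 + \frac{\left(l + \left(l l + 5\right)\right) l}{4} = -2 + \frac{\left(l + \left(l^{2} + 5\right)\right) l}{4} = -2 + \frac{\left(l + \left(5 + l^{2}\right)\right) l}{4} = -2 + \frac{\left(5 + l + l^{2}\right) l}{4} = -2 + \frac{l \left(5 + l + l^{2}\right)}{4}$)
$r{\left(-14,-36 \right)} + 1737 = \left(-2 + \frac{\left(-36\right)^{2}}{4} + \frac{\left(-36\right)^{3}}{4} + \frac{5}{4} \left(-36\right)\right) + 1737 = \left(-2 + \frac{1}{4} \cdot 1296 + \frac{1}{4} \left(-46656\right) - 45\right) + 1737 = \left(-2 + 324 - 11664 - 45\right) + 1737 = -11387 + 1737 = -9650$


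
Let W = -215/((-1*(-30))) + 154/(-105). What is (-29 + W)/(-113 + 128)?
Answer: -1129/450 ≈ -2.5089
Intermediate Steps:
W = -259/30 (W = -215/30 + 154*(-1/105) = -215*1/30 - 22/15 = -43/6 - 22/15 = -259/30 ≈ -8.6333)
(-29 + W)/(-113 + 128) = (-29 - 259/30)/(-113 + 128) = -1129/30/15 = -1129/30*1/15 = -1129/450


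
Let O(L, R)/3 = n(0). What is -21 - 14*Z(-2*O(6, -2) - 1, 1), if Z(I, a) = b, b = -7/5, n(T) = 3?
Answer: -7/5 ≈ -1.4000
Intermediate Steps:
O(L, R) = 9 (O(L, R) = 3*3 = 9)
b = -7/5 (b = -7*⅕ = -7/5 ≈ -1.4000)
Z(I, a) = -7/5
-21 - 14*Z(-2*O(6, -2) - 1, 1) = -21 - 14*(-7/5) = -21 + 98/5 = -7/5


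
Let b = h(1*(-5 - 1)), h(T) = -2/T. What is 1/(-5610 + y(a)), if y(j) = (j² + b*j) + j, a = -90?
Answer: 1/2370 ≈ 0.00042194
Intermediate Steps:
b = ⅓ (b = -2/(-5 - 1) = -2/(1*(-6)) = -2/(-6) = -2*(-⅙) = ⅓ ≈ 0.33333)
y(j) = j² + 4*j/3 (y(j) = (j² + j/3) + j = j² + 4*j/3)
1/(-5610 + y(a)) = 1/(-5610 + (⅓)*(-90)*(4 + 3*(-90))) = 1/(-5610 + (⅓)*(-90)*(4 - 270)) = 1/(-5610 + (⅓)*(-90)*(-266)) = 1/(-5610 + 7980) = 1/2370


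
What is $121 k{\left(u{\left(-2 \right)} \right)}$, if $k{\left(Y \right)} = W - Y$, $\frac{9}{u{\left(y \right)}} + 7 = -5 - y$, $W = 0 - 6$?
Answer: $- \frac{6171}{10} \approx -617.1$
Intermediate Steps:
$W = -6$ ($W = 0 - 6 = -6$)
$u{\left(y \right)} = \frac{9}{-12 - y}$ ($u{\left(y \right)} = \frac{9}{-7 - \left(5 + y\right)} = \frac{9}{-12 - y}$)
$k{\left(Y \right)} = -6 - Y$
$121 k{\left(u{\left(-2 \right)} \right)} = 121 \left(-6 - - \frac{9}{12 - 2}\right) = 121 \left(-6 - - \frac{9}{10}\right) = 121 \left(-6 + \frac{9}{10}\right) = 121 \left(- \frac{51}{10}\right) = - \frac{6171}{10}$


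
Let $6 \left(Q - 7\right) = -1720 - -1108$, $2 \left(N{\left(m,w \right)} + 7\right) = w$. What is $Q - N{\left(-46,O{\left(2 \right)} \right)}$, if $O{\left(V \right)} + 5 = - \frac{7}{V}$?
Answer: $- \frac{335}{4} \approx -83.75$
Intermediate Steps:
$O{\left(V \right)} = -5 - \frac{7}{V}$
$N{\left(m,w \right)} = -7 + \frac{w}{2}$
$Q = -95$ ($Q = 7 + \frac{-1720 - -1108}{6} = 7 + \frac{-1720 + 1108}{6} = 7 + \frac{1}{6} \left(-612\right) = 7 - 102 = -95$)
$Q - N{\left(-46,O{\left(2 \right)} \right)} = -95 - \left(-7 + \frac{-5 - \frac{7}{2}}{2}\right) = -95 - \left(-7 + \frac{1}{2} \left(- \frac{17}{2}\right)\right) = -95 - \left(-7 - \frac{17}{4}\right) = -95 - - \frac{45}{4} = -95 + \frac{45}{4} = - \frac{335}{4}$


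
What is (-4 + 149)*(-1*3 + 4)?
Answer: 145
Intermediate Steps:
(-4 + 149)*(-1*3 + 4) = 145*(-3 + 4) = 145*1 = 145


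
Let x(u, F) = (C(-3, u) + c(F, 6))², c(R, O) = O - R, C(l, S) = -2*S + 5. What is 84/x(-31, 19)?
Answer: 7/243 ≈ 0.028807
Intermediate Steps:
C(l, S) = 5 - 2*S
x(u, F) = (11 - F - 2*u)² (x(u, F) = ((5 - 2*u) + (6 - F))² = (11 - F - 2*u)²)
84/x(-31, 19) = 84/((-11 + 19 + 2*(-31))²) = 84/((-11 + 19 - 62)²) = 84/((-54)²) = 84/2916 = 84*(1/2916) = 7/243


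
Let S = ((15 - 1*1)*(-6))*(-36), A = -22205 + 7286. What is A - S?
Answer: -17943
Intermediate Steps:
A = -14919
S = 3024 (S = ((15 - 1)*(-6))*(-36) = (14*(-6))*(-36) = -84*(-36) = 3024)
A - S = -14919 - 1*3024 = -14919 - 3024 = -17943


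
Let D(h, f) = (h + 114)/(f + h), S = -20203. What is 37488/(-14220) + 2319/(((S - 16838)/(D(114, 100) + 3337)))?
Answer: -331299460861/1565537865 ≈ -211.62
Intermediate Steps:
D(h, f) = (114 + h)/(f + h)
37488/(-14220) + 2319/(((S - 16838)/(D(114, 100) + 3337))) = 37488/(-14220) + 2319/(((-20203 - 16838)/((114 + 114)/(100 + 114) + 3337))) = 37488*(-1/14220) + 2319/((-37041/(228/214 + 3337))) = -3124/1185 + 2319/((-37041/((1/214)*228 + 3337))) = -3124/1185 + 2319/((-37041/(114/107 + 3337))) = -3124/1185 + 2319/((-37041/357173/107)) = -3124/1185 + 2319/((-37041*107/357173)) = -3124/1185 + 2319/(-3963387/357173) = -3124/1185 + 2319*(-357173/3963387) = -3124/1185 - 276094729/1321129 = -331299460861/1565537865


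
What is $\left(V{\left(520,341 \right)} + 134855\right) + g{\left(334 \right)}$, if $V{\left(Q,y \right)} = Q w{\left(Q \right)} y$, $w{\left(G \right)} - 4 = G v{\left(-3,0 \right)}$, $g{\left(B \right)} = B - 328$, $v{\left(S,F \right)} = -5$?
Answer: $-460187859$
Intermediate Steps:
$g{\left(B \right)} = -328 + B$
$w{\left(G \right)} = 4 - 5 G$ ($w{\left(G \right)} = 4 + G \left(-5\right) = 4 - 5 G$)
$V{\left(Q,y \right)} = Q y \left(4 - 5 Q\right)$ ($V{\left(Q,y \right)} = Q \left(4 - 5 Q\right) y = Q y \left(4 - 5 Q\right)$)
$\left(V{\left(520,341 \right)} + 134855\right) + g{\left(334 \right)} = \left(520 \cdot 341 \left(4 - 2600\right) + 134855\right) + \left(-328 + 334\right) = \left(520 \cdot 341 \left(4 - 2600\right) + 134855\right) + 6 = \left(520 \cdot 341 \left(-2596\right) + 134855\right) + 6 = \left(-460322720 + 134855\right) + 6 = -460187865 + 6 = -460187859$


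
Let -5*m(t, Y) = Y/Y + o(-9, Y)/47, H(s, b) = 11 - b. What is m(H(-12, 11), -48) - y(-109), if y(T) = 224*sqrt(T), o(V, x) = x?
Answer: 1/235 - 224*I*sqrt(109) ≈ 0.0042553 - 2338.6*I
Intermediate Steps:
m(t, Y) = -1/5 - Y/235 (m(t, Y) = -(Y/Y + Y/47)/5 = -(1 + Y*(1/47))/5 = -(1 + Y/47)/5 = -1/5 - Y/235)
m(H(-12, 11), -48) - y(-109) = (-1/5 - 1/235*(-48)) - 224*sqrt(-109) = (-1/5 + 48/235) - 224*I*sqrt(109) = 1/235 - 224*I*sqrt(109)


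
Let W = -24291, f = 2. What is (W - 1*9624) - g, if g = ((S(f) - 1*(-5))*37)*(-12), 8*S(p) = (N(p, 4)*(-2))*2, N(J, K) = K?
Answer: -32583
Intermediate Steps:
S(p) = -2 (S(p) = ((4*(-2))*2)/8 = (-8*2)/8 = (⅛)*(-16) = -2)
g = -1332 (g = ((-2 - 1*(-5))*37)*(-12) = ((-2 + 5)*37)*(-12) = (3*37)*(-12) = 111*(-12) = -1332)
(W - 1*9624) - g = (-24291 - 1*9624) - 1*(-1332) = (-24291 - 9624) + 1332 = -33915 + 1332 = -32583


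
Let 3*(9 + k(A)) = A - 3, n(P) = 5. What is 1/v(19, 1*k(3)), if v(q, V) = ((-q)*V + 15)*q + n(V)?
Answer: 1/3539 ≈ 0.00028257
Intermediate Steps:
k(A) = -10 + A/3 (k(A) = -9 + (A - 3)/3 = -9 + (-3 + A)/3 = -9 + (-1 + A/3) = -10 + A/3)
v(q, V) = 5 + q*(15 - V*q) (v(q, V) = ((-q)*V + 15)*q + 5 = (-V*q + 15)*q + 5 = (15 - V*q)*q + 5 = q*(15 - V*q) + 5 = 5 + q*(15 - V*q))
1/v(19, 1*k(3)) = 1/(5 + 15*19 - 1*1*(-10 + (⅓)*3)*19²) = 1/(5 + 285 - 1*1*(-10 + 1)*361) = 1/(5 + 285 - 1*1*(-9)*361) = 1/(5 + 285 - 1*(-9)*361) = 1/(5 + 285 + 3249) = 1/3539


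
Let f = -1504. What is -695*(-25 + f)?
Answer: 1062655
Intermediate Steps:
-695*(-25 + f) = -695*(-25 - 1504) = -695*(-1529) = 1062655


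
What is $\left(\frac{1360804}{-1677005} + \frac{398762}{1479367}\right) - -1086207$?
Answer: $\frac{2694775962546304587}{2480905855835} \approx 1.0862 \cdot 10^{6}$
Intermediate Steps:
$\left(\frac{1360804}{-1677005} + \frac{398762}{1479367}\right) - -1086207 = \left(1360804 \left(- \frac{1}{1677005}\right) + 398762 \cdot \frac{1}{1479367}\right) + 1086207 = \left(- \frac{1360804}{1677005} + \frac{398762}{1479367}\right) + 1086207 = - \frac{1344402663258}{2480905855835} + 1086207 = \frac{2694775962546304587}{2480905855835}$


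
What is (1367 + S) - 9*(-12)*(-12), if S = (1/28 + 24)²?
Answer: 508593/784 ≈ 648.72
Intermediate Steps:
S = 452929/784 (S = (1/28 + 24)² = (673/28)² = 452929/784 ≈ 577.72)
(1367 + S) - 9*(-12)*(-12) = (1367 + 452929/784) - 9*(-12)*(-12) = 1524657/784 + 108*(-12) = 1524657/784 - 1296 = 508593/784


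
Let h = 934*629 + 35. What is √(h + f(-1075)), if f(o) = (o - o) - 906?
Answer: √586615 ≈ 765.91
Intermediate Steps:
h = 587521 (h = 587486 + 35 = 587521)
f(o) = -906 (f(o) = 0 - 906 = -906)
√(h + f(-1075)) = √(587521 - 906) = √586615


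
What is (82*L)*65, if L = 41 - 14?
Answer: 143910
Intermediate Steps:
L = 27
(82*L)*65 = (82*27)*65 = 2214*65 = 143910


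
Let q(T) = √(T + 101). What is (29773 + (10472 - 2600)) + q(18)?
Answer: 37645 + √119 ≈ 37656.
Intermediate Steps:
q(T) = √(101 + T)
(29773 + (10472 - 2600)) + q(18) = (29773 + (10472 - 2600)) + √(101 + 18) = (29773 + 7872) + √119 = 37645 + √119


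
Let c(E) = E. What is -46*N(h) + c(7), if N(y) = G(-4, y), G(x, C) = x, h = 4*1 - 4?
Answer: 191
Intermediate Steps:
h = 0 (h = 4 - 4 = 0)
N(y) = -4
-46*N(h) + c(7) = -46*(-4) + 7 = 184 + 7 = 191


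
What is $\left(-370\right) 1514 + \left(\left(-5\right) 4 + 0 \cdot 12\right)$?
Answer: $-560200$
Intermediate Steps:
$\left(-370\right) 1514 + \left(\left(-5\right) 4 + 0 \cdot 12\right) = -560180 + \left(-20 + 0\right) = -560180 - 20 = -560200$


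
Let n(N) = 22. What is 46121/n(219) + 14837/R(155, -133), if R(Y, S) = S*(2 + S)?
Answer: 803892597/383306 ≈ 2097.3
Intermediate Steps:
46121/n(219) + 14837/R(155, -133) = 46121/22 + 14837/((-133*(2 - 133))) = 46121*(1/22) + 14837/((-133*(-131))) = 46121/22 + 14837/17423 = 803892597/383306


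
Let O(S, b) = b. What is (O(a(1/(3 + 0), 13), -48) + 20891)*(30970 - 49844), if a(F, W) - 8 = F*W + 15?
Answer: -393390782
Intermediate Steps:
a(F, W) = 23 + F*W (a(F, W) = 8 + (F*W + 15) = 8 + (15 + F*W) = 23 + F*W)
(O(a(1/(3 + 0), 13), -48) + 20891)*(30970 - 49844) = (-48 + 20891)*(30970 - 49844) = 20843*(-18874) = -393390782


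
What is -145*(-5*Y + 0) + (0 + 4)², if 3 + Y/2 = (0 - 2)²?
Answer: 1466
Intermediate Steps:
Y = 2 (Y = -6 + 2*(0 - 2)² = -6 + 2*(-2)² = -6 + 2*4 = -6 + 8 = 2)
-145*(-5*Y + 0) + (0 + 4)² = -145*(-5*2 + 0) + (0 + 4)² = -145*(-10 + 0) + 4² = -145*(-10) + 16 = 1450 + 16 = 1466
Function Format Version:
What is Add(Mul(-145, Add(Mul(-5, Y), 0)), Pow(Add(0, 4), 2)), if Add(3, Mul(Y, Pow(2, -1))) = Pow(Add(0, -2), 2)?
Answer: 1466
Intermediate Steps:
Y = 2 (Y = Add(-6, Mul(2, Pow(Add(0, -2), 2))) = Add(-6, Mul(2, Pow(-2, 2))) = Add(-6, Mul(2, 4)) = Add(-6, 8) = 2)
Add(Mul(-145, Add(Mul(-5, Y), 0)), Pow(Add(0, 4), 2)) = Add(Mul(-145, Add(Mul(-5, 2), 0)), Pow(Add(0, 4), 2)) = Add(Mul(-145, Add(-10, 0)), Pow(4, 2)) = Add(Mul(-145, -10), 16) = Add(1450, 16) = 1466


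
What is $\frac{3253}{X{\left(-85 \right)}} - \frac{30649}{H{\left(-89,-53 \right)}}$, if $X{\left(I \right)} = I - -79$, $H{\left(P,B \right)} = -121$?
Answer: $- \frac{209719}{726} \approx -288.87$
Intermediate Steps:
$X{\left(I \right)} = 79 + I$ ($X{\left(I \right)} = I + 79 = 79 + I$)
$\frac{3253}{X{\left(-85 \right)}} - \frac{30649}{H{\left(-89,-53 \right)}} = \frac{3253}{79 - 85} - \frac{30649}{-121} = \frac{3253}{-6} - - \frac{30649}{121} = 3253 \left(- \frac{1}{6}\right) + \frac{30649}{121} = - \frac{3253}{6} + \frac{30649}{121} = - \frac{209719}{726}$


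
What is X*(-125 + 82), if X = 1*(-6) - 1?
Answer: 301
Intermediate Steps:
X = -7 (X = -6 - 1 = -7)
X*(-125 + 82) = -7*(-125 + 82) = -7*(-43) = 301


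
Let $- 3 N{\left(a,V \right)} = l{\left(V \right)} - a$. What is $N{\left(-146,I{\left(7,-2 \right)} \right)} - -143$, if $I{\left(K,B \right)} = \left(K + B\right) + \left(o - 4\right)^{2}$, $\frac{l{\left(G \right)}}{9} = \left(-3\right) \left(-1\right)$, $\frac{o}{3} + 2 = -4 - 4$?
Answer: $\frac{256}{3} \approx 85.333$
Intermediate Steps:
$o = -30$ ($o = -6 + 3 \left(-4 - 4\right) = -6 + 3 \left(-8\right) = -6 - 24 = -30$)
$l{\left(G \right)} = 27$ ($l{\left(G \right)} = 9 \left(\left(-3\right) \left(-1\right)\right) = 9 \cdot 3 = 27$)
$I{\left(K,B \right)} = 1156 + B + K$ ($I{\left(K,B \right)} = \left(K + B\right) + \left(-30 - 4\right)^{2} = \left(B + K\right) + \left(-34\right)^{2} = \left(B + K\right) + 1156 = 1156 + B + K$)
$N{\left(a,V \right)} = -9 + \frac{a}{3}$ ($N{\left(a,V \right)} = - \frac{27 - a}{3} = -9 + \frac{a}{3}$)
$N{\left(-146,I{\left(7,-2 \right)} \right)} - -143 = \left(-9 + \frac{1}{3} \left(-146\right)\right) - -143 = \left(-9 - \frac{146}{3}\right) + 143 = - \frac{173}{3} + 143 = \frac{256}{3}$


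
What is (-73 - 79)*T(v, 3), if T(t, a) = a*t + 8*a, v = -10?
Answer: 912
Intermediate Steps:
T(t, a) = 8*a + a*t
(-73 - 79)*T(v, 3) = (-73 - 79)*(3*(8 - 10)) = -456*(-2) = -152*(-6) = 912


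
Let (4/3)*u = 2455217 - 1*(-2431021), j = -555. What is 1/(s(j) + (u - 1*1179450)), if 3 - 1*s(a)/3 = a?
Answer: 2/4973805 ≈ 4.0211e-7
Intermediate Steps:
s(a) = 9 - 3*a
u = 7329357/2 (u = 3*(2455217 - 1*(-2431021))/4 = 3*(2455217 + 2431021)/4 = (3/4)*4886238 = 7329357/2 ≈ 3.6647e+6)
1/(s(j) + (u - 1*1179450)) = 1/((9 - 3*(-555)) + (7329357/2 - 1*1179450)) = 1/((9 + 1665) + (7329357/2 - 1179450)) = 1/(1674 + 4970457/2) = 1/(4973805/2) = 2/4973805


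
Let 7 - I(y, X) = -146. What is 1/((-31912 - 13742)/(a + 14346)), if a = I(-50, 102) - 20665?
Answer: 3083/22827 ≈ 0.13506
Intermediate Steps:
I(y, X) = 153 (I(y, X) = 7 - 1*(-146) = 7 + 146 = 153)
a = -20512 (a = 153 - 20665 = -20512)
1/((-31912 - 13742)/(a + 14346)) = 1/((-31912 - 13742)/(-20512 + 14346)) = 1/(-45654/(-6166)) = 1/(-45654*(-1/6166)) = 1/(22827/3083) = 3083/22827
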